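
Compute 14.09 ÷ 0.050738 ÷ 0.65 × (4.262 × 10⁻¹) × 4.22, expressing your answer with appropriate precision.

14.09 ÷ 0.050738 ÷ 0.65 × (4.262 × 10⁻¹) × 4.22 = 768.405011568…
Multiplication/division keeps the fewest significant figures: 14.09 → 4 s.f., 0.050738 → 5 s.f., 0.65 → 2 s.f., 4.262 × 10⁻¹ → 4 s.f., 4.22 → 3 s.f.; limit is 2.
Rounded to 2 significant figures: 7.7 × 10².

7.7 × 10²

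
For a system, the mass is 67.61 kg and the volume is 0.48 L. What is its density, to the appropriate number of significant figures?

density = 67.61 kg ÷ 0.48 L = 140.854166667… kg/L.
67.61 has 4 significant figures; 0.48 has 2.
Division/multiplication keeps the fewest: 2 significant figures.
Rounded: 1.4 × 10^2 kg/L.

1.4 × 10^2 kg/L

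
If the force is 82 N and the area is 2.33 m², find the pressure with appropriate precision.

pressure = 82 N ÷ 2.33 m² = 35.1931330472… Pa.
82 has 2 significant figures; 2.33 has 3.
Division/multiplication keeps the fewest: 2 significant figures.
Rounded: 35 Pa.

35 Pa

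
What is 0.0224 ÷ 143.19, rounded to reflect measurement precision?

1.56 × 10⁻⁴

0.0224 ÷ 143.19 = 0.000156435505273…
Multiplication/division keeps the fewest significant figures: 0.0224 → 3 s.f., 143.19 → 5 s.f.; limit is 3.
Rounded to 3 significant figures: 1.56 × 10⁻⁴.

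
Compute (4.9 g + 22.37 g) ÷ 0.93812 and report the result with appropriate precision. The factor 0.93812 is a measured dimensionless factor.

29.1 g

4.9 g + 22.37 g = 27.27 g; the sum is limited to 1 decimal place (3 s.f.).
Carrying full precision, 27.27 ÷ 0.93812 = 29.0687758496… g; 0.93812 has 5 s.f., so the result keeps min(3, 5) = 3 s.f.
Rounded to 3 significant figures: 29.1 g.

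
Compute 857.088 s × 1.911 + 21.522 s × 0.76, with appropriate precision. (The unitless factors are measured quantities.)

1654 s

857.088 × 1.911 = 1637.895168 → 1.638 × 10³ s (4 s.f., last digit at the 10^0 place).
21.522 × 0.76 = 16.35672 → 16 s (2 s.f., last digit at the 10^0 place).
Sum: 1654.251888 s; keep the coarser place, 10^0.
Result: 1654 s.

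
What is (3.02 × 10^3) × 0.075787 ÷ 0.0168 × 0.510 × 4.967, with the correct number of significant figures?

(3.02 × 10^3) × 0.075787 ÷ 0.0168 × 0.510 × 4.967 = 34510.9340158…
Multiplication/division keeps the fewest significant figures: 3.02 × 10^3 → 3 s.f., 0.075787 → 5 s.f., 0.0168 → 3 s.f., 0.510 → 3 s.f., 4.967 → 4 s.f.; limit is 3.
Rounded to 3 significant figures: 3.45 × 10^4.

3.45 × 10^4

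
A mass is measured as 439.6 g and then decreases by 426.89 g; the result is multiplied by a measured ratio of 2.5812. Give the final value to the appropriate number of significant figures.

439.6 g − 426.89 g = 12.71 g; the difference is limited to 1 decimal place (3 s.f.).
Carrying full precision, 12.71 × 2.5812 = 32.807052 g; 2.5812 has 5 s.f., so the result keeps min(3, 5) = 3 s.f.
Rounded to 3 significant figures: 32.8 g.

32.8 g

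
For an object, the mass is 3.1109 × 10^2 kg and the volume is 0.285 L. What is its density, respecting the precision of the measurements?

1.09 × 10^3 kg/L

density = 3.1109 × 10^2 kg ÷ 0.285 L = 1091.54385965… kg/L.
3.1109 × 10^2 has 5 significant figures; 0.285 has 3.
Division/multiplication keeps the fewest: 3 significant figures.
Rounded: 1.09 × 10^3 kg/L.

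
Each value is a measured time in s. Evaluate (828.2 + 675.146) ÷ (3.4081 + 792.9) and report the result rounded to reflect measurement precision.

828.2 + 675.146 = 1503.346, limited to 1 d.p. → 5 s.f.; 3.4081 + 792.9 = 796.3081, limited to 1 d.p. → 4 s.f.
Carrying full precision, 1503.346 ÷ 796.3081 = 1.88789489897…; keep min(5, 4) = 4 s.f.
Rounded to 4 significant figures: 1.888.

1.888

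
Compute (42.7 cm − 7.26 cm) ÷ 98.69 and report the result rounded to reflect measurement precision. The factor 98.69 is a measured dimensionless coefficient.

42.7 cm − 7.26 cm = 35.44 cm; the difference is limited to 1 decimal place (3 s.f.).
Carrying full precision, 35.44 ÷ 98.69 = 0.359104265883… cm; 98.69 has 4 s.f., so the result keeps min(3, 4) = 3 s.f.
Rounded to 3 significant figures: 0.359 cm.

0.359 cm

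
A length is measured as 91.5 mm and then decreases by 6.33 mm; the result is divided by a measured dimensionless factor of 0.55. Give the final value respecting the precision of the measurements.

1.5 × 10^2 mm

91.5 mm − 6.33 mm = 85.17 mm; the difference is limited to 1 decimal place (3 s.f.).
Carrying full precision, 85.17 ÷ 0.55 = 154.854545455… mm; 0.55 has 2 s.f., so the result keeps min(3, 2) = 2 s.f.
Rounded to 2 significant figures: 1.5 × 10^2 mm.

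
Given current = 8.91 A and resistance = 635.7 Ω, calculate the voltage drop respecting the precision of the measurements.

5.66 × 10³ V

voltage drop = 8.91 A × 635.7 Ω = 5664.087 V.
8.91 has 3 significant figures; 635.7 has 4.
Division/multiplication keeps the fewest: 3 significant figures.
Rounded: 5.66 × 10³ V.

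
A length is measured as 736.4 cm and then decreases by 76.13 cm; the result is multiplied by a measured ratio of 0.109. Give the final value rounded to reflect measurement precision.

72.0 cm

736.4 cm − 76.13 cm = 660.27 cm; the difference is limited to 1 decimal place (4 s.f.).
Carrying full precision, 660.27 × 0.109 = 71.96943 cm; 0.109 has 3 s.f., so the result keeps min(4, 3) = 3 s.f.
Rounded to 3 significant figures: 72.0 cm.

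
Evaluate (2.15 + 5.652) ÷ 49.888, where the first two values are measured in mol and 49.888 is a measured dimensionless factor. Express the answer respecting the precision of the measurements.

0.156 mol

2.15 mol + 5.652 mol = 7.802 mol; the sum is limited to 2 decimal places (3 s.f.).
Carrying full precision, 7.802 ÷ 49.888 = 0.156390314304… mol; 49.888 has 5 s.f., so the result keeps min(3, 5) = 3 s.f.
Rounded to 3 significant figures: 0.156 mol.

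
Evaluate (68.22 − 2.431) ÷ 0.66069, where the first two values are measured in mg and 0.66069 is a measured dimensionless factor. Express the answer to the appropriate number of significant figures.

68.22 mg − 2.431 mg = 65.789 mg; the difference is limited to 2 decimal places (4 s.f.).
Carrying full precision, 65.789 ÷ 0.66069 = 99.5762006387… mg; 0.66069 has 5 s.f., so the result keeps min(4, 5) = 4 s.f.
Rounded to 4 significant figures: 99.58 mg.

99.58 mg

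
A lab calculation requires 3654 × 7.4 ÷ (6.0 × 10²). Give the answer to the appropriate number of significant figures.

45

3654 × 7.4 ÷ (6.0 × 10²) = 45.066
Multiplication/division keeps the fewest significant figures: 3654 → 4 s.f., 7.4 → 2 s.f., 6.0 × 10² → 2 s.f.; limit is 2.
Rounded to 2 significant figures: 45.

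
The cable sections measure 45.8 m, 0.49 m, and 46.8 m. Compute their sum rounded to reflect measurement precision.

93.1 m

45.8 m + 0.49 m + 46.8 m = 93.09 m.
Addition/subtraction keeps the fewest decimal places: 45.8 → 1 decimal place, 0.49 → 2 decimal places, 46.8 → 1 decimal place; limit is 1.
Rounded to 1 decimal place: 93.1 m.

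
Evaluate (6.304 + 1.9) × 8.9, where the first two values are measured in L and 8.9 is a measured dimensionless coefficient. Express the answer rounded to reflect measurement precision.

73 L

6.304 L + 1.9 L = 8.204 L; the sum is limited to 1 decimal place (2 s.f.).
Carrying full precision, 8.204 × 8.9 = 73.0156 L; 8.9 has 2 s.f., so the result keeps min(2, 2) = 2 s.f.
Rounded to 2 significant figures: 73 L.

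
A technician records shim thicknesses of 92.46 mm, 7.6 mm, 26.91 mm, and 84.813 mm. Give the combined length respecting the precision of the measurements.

92.46 mm + 7.6 mm + 26.91 mm + 84.813 mm = 211.783 mm.
Addition/subtraction keeps the fewest decimal places: 92.46 → 2 decimal places, 7.6 → 1 decimal place, 26.91 → 2 decimal places, 84.813 → 3 decimal places; limit is 1.
Rounded to 1 decimal place: 211.8 mm.

211.8 mm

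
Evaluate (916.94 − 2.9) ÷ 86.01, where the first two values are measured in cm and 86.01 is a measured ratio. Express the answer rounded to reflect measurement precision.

10.63 cm

916.94 cm − 2.9 cm = 914.04 cm; the difference is limited to 1 decimal place (4 s.f.).
Carrying full precision, 914.04 ÷ 86.01 = 10.6271363795… cm; 86.01 has 4 s.f., so the result keeps min(4, 4) = 4 s.f.
Rounded to 4 significant figures: 10.63 cm.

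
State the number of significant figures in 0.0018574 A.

0.0018574: leading zeros are not significant.

5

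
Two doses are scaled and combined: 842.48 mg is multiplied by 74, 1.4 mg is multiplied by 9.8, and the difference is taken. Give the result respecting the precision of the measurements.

6.2 × 10^4 mg

842.48 × 74 = 62343.52 → 6.2 × 10^4 mg (2 s.f., last digit at the 10^3 place).
1.4 × 9.8 = 13.72 → 14 mg (2 s.f., last digit at the 10^0 place).
Difference: 62329.8 mg; keep the coarser place, 10^3.
Result: 6.2 × 10^4 mg.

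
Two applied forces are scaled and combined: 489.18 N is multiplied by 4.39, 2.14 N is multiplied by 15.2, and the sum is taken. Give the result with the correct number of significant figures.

489.18 × 4.39 = 2147.5002 → 2.15 × 10^3 N (3 s.f., last digit at the 10^1 place).
2.14 × 15.2 = 32.528 → 32.5 N (3 s.f., last digit at the 10^-1 place).
Sum: 2180.0282 N; keep the coarser place, 10^1.
Result: 2.18 × 10^3 N.

2.18 × 10^3 N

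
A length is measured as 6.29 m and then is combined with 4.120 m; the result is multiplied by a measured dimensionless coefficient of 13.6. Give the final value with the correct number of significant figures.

6.29 m + 4.120 m = 10.410 m; the sum is limited to 2 decimal places (4 s.f.).
Carrying full precision, 10.410 × 13.6 = 141.576 m; 13.6 has 3 s.f., so the result keeps min(4, 3) = 3 s.f.
Rounded to 3 significant figures: 142 m.

142 m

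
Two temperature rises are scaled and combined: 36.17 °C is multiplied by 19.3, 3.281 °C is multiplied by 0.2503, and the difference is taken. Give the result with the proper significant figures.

36.17 × 19.3 = 698.081 → 698 °C (3 s.f., last digit at the 10^0 place).
3.281 × 0.2503 = 0.8212343 → 8.212 × 10⁻¹ °C (4 s.f., last digit at the 10^-4 place).
Difference: 697.2597657 °C; keep the coarser place, 10^0.
Result: 6.97 × 10² °C.

6.97 × 10² °C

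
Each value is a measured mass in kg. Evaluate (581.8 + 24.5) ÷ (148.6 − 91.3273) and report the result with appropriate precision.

581.8 + 24.5 = 606.3, limited to 1 d.p. → 4 s.f.; 148.6 − 91.3273 = 57.2727, limited to 1 d.p. → 3 s.f.
Carrying full precision, 606.3 ÷ 57.2727 = 10.5861955172…; keep min(4, 3) = 3 s.f.
Rounded to 3 significant figures: 10.6.

10.6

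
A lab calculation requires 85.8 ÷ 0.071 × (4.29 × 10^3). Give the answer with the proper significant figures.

85.8 ÷ 0.071 × (4.29 × 10^3) = 5184253.52113…
Multiplication/division keeps the fewest significant figures: 85.8 → 3 s.f., 0.071 → 2 s.f., 4.29 × 10^3 → 3 s.f.; limit is 2.
Rounded to 2 significant figures: 5.2 × 10^6.

5.2 × 10^6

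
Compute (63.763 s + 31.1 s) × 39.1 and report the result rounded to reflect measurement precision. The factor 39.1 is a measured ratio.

63.763 s + 31.1 s = 94.863 s; the sum is limited to 1 decimal place (3 s.f.).
Carrying full precision, 94.863 × 39.1 = 3709.1433 s; 39.1 has 3 s.f., so the result keeps min(3, 3) = 3 s.f.
Rounded to 3 significant figures: 3.71 × 10³ s.

3.71 × 10³ s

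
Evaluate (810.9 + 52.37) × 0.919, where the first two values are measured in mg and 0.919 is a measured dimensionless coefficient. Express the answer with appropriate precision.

793 mg

810.9 mg + 52.37 mg = 863.27 mg; the sum is limited to 1 decimal place (4 s.f.).
Carrying full precision, 863.27 × 0.919 = 793.34513 mg; 0.919 has 3 s.f., so the result keeps min(4, 3) = 3 s.f.
Rounded to 3 significant figures: 793 mg.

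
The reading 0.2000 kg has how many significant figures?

0.2000: leading zeros are not significant; trailing zeros after a decimal point are significant.

4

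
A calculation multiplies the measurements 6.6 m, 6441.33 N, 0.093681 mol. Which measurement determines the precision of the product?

6.6 m → 2 s.f.; 6441.33 N → 6 s.f.; 0.093681 mol → 5 s.f.
The fewest is 2 significant figures, from 6.6 m.

6.6 m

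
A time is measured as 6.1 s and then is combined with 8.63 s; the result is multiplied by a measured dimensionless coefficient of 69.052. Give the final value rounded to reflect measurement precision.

1.02 × 10³ s

6.1 s + 8.63 s = 14.73 s; the sum is limited to 1 decimal place (3 s.f.).
Carrying full precision, 14.73 × 69.052 = 1017.13596 s; 69.052 has 5 s.f., so the result keeps min(3, 5) = 3 s.f.
Rounded to 3 significant figures: 1.02 × 10³ s.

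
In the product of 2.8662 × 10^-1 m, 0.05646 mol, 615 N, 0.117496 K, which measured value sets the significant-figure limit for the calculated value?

615 N

2.8662 × 10^-1 m → 5 s.f.; 0.05646 mol → 4 s.f.; 615 N → 3 s.f.; 0.117496 K → 6 s.f.
The fewest is 3 significant figures, from 615 N.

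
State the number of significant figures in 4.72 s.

4.72: every digit is nonzero and significant.

3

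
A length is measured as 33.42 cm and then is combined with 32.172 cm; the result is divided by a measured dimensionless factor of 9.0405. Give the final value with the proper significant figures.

33.42 cm + 32.172 cm = 65.592 cm; the sum is limited to 2 decimal places (4 s.f.).
Carrying full precision, 65.592 ÷ 9.0405 = 7.25535092086… cm; 9.0405 has 5 s.f., so the result keeps min(4, 5) = 4 s.f.
Rounded to 4 significant figures: 7.255 cm.

7.255 cm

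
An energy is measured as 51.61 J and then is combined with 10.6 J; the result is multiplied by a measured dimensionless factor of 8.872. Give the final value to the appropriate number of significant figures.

552 J

51.61 J + 10.6 J = 62.21 J; the sum is limited to 1 decimal place (3 s.f.).
Carrying full precision, 62.21 × 8.872 = 551.92712 J; 8.872 has 4 s.f., so the result keeps min(3, 4) = 3 s.f.
Rounded to 3 significant figures: 552 J.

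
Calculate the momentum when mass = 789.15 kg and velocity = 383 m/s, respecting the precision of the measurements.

3.02 × 10⁵ kg·m/s

momentum = 789.15 kg × 383 m/s = 302244.45 kg·m/s.
789.15 has 5 significant figures; 383 has 3.
Division/multiplication keeps the fewest: 3 significant figures.
Rounded: 3.02 × 10⁵ kg·m/s.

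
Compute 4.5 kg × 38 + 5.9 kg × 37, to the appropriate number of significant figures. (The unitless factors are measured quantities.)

3.9 × 10^2 kg

4.5 × 38 = 171 → 1.7 × 10^2 kg (2 s.f., last digit at the 10^1 place).
5.9 × 37 = 218.3 → 2.2 × 10^2 kg (2 s.f., last digit at the 10^1 place).
Sum: 389.3 kg; keep the coarser place, 10^1.
Result: 3.9 × 10^2 kg.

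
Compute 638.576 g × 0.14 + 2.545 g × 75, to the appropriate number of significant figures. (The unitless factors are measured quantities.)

2.8 × 10^2 g

638.576 × 0.14 = 89.40064 → 89 g (2 s.f., last digit at the 10^0 place).
2.545 × 75 = 190.875 → 1.9 × 10^2 g (2 s.f., last digit at the 10^1 place).
Sum: 280.27564 g; keep the coarser place, 10^1.
Result: 2.8 × 10^2 g.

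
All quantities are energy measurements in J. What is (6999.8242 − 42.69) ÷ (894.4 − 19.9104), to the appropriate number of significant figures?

7.956

6999.8242 − 42.69 = 6957.1342, limited to 2 d.p. → 6 s.f.; 894.4 − 19.9104 = 874.4896, limited to 1 d.p. → 4 s.f.
Carrying full precision, 6957.1342 ÷ 874.4896 = 7.95565115926…; keep min(6, 4) = 4 s.f.
Rounded to 4 significant figures: 7.956.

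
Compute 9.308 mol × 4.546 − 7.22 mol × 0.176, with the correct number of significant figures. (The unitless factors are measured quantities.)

9.308 × 4.546 = 42.314168 → 42.31 mol (4 s.f., last digit at the 10^-2 place).
7.22 × 0.176 = 1.27072 → 1.27 mol (3 s.f., last digit at the 10^-2 place).
Difference: 41.043448 mol; keep the coarser place, 10^-2.
Result: 41.04 mol.

41.04 mol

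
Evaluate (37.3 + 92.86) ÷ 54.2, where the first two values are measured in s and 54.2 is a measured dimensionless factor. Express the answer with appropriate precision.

2.40 s

37.3 s + 92.86 s = 130.16 s; the sum is limited to 1 decimal place (4 s.f.).
Carrying full precision, 130.16 ÷ 54.2 = 2.40147601476… s; 54.2 has 3 s.f., so the result keeps min(4, 3) = 3 s.f.
Rounded to 3 significant figures: 2.40 s.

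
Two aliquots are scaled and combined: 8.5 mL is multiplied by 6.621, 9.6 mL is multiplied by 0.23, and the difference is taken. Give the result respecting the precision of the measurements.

8.5 × 6.621 = 56.2785 → 56 mL (2 s.f., last digit at the 10^0 place).
9.6 × 0.23 = 2.208 → 2.2 mL (2 s.f., last digit at the 10^-1 place).
Difference: 54.0705 mL; keep the coarser place, 10^0.
Result: 54 mL.

54 mL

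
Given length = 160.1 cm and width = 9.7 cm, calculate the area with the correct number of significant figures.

1.6 × 10^3 cm²

area = 160.1 cm × 9.7 cm = 1552.97 cm².
160.1 has 4 significant figures; 9.7 has 2.
Division/multiplication keeps the fewest: 2 significant figures.
Rounded: 1.6 × 10^3 cm².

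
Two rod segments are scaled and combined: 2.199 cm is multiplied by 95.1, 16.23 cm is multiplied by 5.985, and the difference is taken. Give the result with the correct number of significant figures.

112 cm

2.199 × 95.1 = 209.1249 → 209 cm (3 s.f., last digit at the 10^0 place).
16.23 × 5.985 = 97.13655 → 97.14 cm (4 s.f., last digit at the 10^-2 place).
Difference: 111.98835 cm; keep the coarser place, 10^0.
Result: 112 cm.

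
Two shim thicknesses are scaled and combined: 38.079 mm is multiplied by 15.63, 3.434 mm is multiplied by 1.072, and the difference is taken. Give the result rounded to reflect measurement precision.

38.079 × 15.63 = 595.17477 → 595.2 mm (4 s.f., last digit at the 10^-1 place).
3.434 × 1.072 = 3.681248 → 3.681 mm (4 s.f., last digit at the 10^-3 place).
Difference: 591.493522 mm; keep the coarser place, 10^-1.
Result: 591.5 mm.

591.5 mm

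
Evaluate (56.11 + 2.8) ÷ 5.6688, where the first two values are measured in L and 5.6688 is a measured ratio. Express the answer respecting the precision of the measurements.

10.4 L

56.11 L + 2.8 L = 58.91 L; the sum is limited to 1 decimal place (3 s.f.).
Carrying full precision, 58.91 ÷ 5.6688 = 10.3919700819… L; 5.6688 has 5 s.f., so the result keeps min(3, 5) = 3 s.f.
Rounded to 3 significant figures: 10.4 L.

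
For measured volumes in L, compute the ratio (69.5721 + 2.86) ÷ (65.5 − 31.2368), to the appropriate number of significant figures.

2.11

69.5721 + 2.86 = 72.4321, limited to 2 d.p. → 4 s.f.; 65.5 − 31.2368 = 34.2632, limited to 1 d.p. → 3 s.f.
Carrying full precision, 72.4321 ÷ 34.2632 = 2.11399110416…; keep min(4, 3) = 3 s.f.
Rounded to 3 significant figures: 2.11.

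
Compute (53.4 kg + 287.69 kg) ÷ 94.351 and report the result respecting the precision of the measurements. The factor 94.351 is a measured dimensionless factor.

3.615 kg

53.4 kg + 287.69 kg = 341.09 kg; the sum is limited to 1 decimal place (4 s.f.).
Carrying full precision, 341.09 ÷ 94.351 = 3.61511801677… kg; 94.351 has 5 s.f., so the result keeps min(4, 5) = 4 s.f.
Rounded to 4 significant figures: 3.615 kg.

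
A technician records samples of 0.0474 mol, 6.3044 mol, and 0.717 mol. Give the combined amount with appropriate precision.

7.069 mol

0.0474 mol + 6.3044 mol + 0.717 mol = 7.0688 mol.
Addition/subtraction keeps the fewest decimal places: 0.0474 → 4 decimal places, 6.3044 → 4 decimal places, 0.717 → 3 decimal places; limit is 3.
Rounded to 3 decimal places: 7.069 mol.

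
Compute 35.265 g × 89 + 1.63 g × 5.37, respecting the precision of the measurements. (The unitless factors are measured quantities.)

35.265 × 89 = 3138.585 → 3.1 × 10^3 g (2 s.f., last digit at the 10^2 place).
1.63 × 5.37 = 8.7531 → 8.75 g (3 s.f., last digit at the 10^-2 place).
Sum: 3147.3381 g; keep the coarser place, 10^2.
Result: 3.1 × 10^3 g.

3.1 × 10^3 g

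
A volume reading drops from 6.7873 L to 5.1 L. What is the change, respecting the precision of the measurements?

1.7 L

6.7873 L − 5.1 L = 1.6873 L.
Addition/subtraction keeps the fewest decimal places: 6.7873 → 4 decimal places, 5.1 → 1 decimal place; limit is 1.
Rounded to 1 decimal place: 1.7 L.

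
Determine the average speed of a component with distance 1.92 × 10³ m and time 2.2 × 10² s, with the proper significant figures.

average speed = 1.92 × 10³ m ÷ 2.2 × 10² s = 8.72727272727… m/s.
1.92 × 10³ has 3 significant figures; 2.2 × 10² has 2.
Division/multiplication keeps the fewest: 2 significant figures.
Rounded: 8.7 m/s.

8.7 m/s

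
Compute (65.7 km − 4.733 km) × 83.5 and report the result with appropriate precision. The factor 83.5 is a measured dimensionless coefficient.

65.7 km − 4.733 km = 60.967 km; the difference is limited to 1 decimal place (3 s.f.).
Carrying full precision, 60.967 × 83.5 = 5090.7445 km; 83.5 has 3 s.f., so the result keeps min(3, 3) = 3 s.f.
Rounded to 3 significant figures: 5.09 × 10^3 km.

5.09 × 10^3 km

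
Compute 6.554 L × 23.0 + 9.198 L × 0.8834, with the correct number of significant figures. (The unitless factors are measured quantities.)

159 L

6.554 × 23.0 = 150.742 → 151 L (3 s.f., last digit at the 10^0 place).
9.198 × 0.8834 = 8.1255132 → 8.126 L (4 s.f., last digit at the 10^-3 place).
Sum: 158.8675132 L; keep the coarser place, 10^0.
Result: 159 L.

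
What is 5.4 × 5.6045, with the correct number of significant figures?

3.0 × 10^1

5.4 × 5.6045 = 30.2643
Multiplication/division keeps the fewest significant figures: 5.4 → 2 s.f., 5.6045 → 5 s.f.; limit is 2.
Rounded to 2 significant figures: 3.0 × 10^1.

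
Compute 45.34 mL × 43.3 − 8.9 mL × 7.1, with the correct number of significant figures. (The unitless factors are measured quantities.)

45.34 × 43.3 = 1963.222 → 1.96 × 10³ mL (3 s.f., last digit at the 10^1 place).
8.9 × 7.1 = 63.19 → 63 mL (2 s.f., last digit at the 10^0 place).
Difference: 1900.032 mL; keep the coarser place, 10^1.
Result: 1.90 × 10³ mL.

1.90 × 10³ mL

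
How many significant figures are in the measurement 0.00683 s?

0.00683: leading zeros are not significant.

3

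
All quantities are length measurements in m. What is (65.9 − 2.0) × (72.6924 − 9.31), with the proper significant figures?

4.05 × 10³ m²

65.9 − 2.0 = 63.9, limited to 1 d.p. → 3 s.f.; 72.6924 − 9.31 = 63.3824, limited to 2 d.p. → 4 s.f.
Carrying full precision, 63.9 × 63.3824 = 4050.13536; keep min(3, 4) = 3 s.f.
Rounded to 3 significant figures: 4.05 × 10³ m².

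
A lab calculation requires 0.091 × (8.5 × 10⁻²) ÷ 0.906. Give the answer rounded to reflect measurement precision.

0.091 × (8.5 × 10⁻²) ÷ 0.906 = 0.00853752759382…
Multiplication/division keeps the fewest significant figures: 0.091 → 2 s.f., 8.5 × 10⁻² → 2 s.f., 0.906 → 3 s.f.; limit is 2.
Rounded to 2 significant figures: 0.0085.

0.0085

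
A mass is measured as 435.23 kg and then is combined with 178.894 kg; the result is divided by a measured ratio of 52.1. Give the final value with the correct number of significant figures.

435.23 kg + 178.894 kg = 614.124 kg; the sum is limited to 2 decimal places (5 s.f.).
Carrying full precision, 614.124 ÷ 52.1 = 11.7874088292… kg; 52.1 has 3 s.f., so the result keeps min(5, 3) = 3 s.f.
Rounded to 3 significant figures: 11.8 kg.

11.8 kg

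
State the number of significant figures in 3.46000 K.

6

3.46000: trailing zeros after a decimal point are significant.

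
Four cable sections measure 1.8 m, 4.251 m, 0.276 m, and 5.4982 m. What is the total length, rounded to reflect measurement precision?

11.8 m

1.8 m + 4.251 m + 0.276 m + 5.4982 m = 11.8252 m.
Addition/subtraction keeps the fewest decimal places: 1.8 → 1 decimal place, 4.251 → 3 decimal places, 0.276 → 3 decimal places, 5.4982 → 4 decimal places; limit is 1.
Rounded to 1 decimal place: 11.8 m.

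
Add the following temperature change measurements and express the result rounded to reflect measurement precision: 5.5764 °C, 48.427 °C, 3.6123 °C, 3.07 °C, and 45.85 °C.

106.54 °C

5.5764 °C + 48.427 °C + 3.6123 °C + 3.07 °C + 45.85 °C = 106.5357 °C.
Addition/subtraction keeps the fewest decimal places: 5.5764 → 4 decimal places, 48.427 → 3 decimal places, 3.6123 → 4 decimal places, 3.07 → 2 decimal places, 45.85 → 2 decimal places; limit is 2.
Rounded to 2 decimal places: 106.54 °C.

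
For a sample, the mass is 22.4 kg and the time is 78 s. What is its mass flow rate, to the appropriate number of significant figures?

mass flow rate = 22.4 kg ÷ 78 s = 0.287179487179… kg/s.
22.4 has 3 significant figures; 78 has 2.
Division/multiplication keeps the fewest: 2 significant figures.
Rounded: 0.29 kg/s.

0.29 kg/s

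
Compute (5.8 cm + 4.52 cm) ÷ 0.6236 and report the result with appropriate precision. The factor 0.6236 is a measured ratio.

5.8 cm + 4.52 cm = 10.32 cm; the sum is limited to 1 decimal place (3 s.f.).
Carrying full precision, 10.32 ÷ 0.6236 = 16.5490699166… cm; 0.6236 has 4 s.f., so the result keeps min(3, 4) = 3 s.f.
Rounded to 3 significant figures: 16.5 cm.

16.5 cm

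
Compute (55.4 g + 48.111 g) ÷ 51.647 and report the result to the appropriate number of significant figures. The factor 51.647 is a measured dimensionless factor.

55.4 g + 48.111 g = 103.511 g; the sum is limited to 1 decimal place (4 s.f.).
Carrying full precision, 103.511 ÷ 51.647 = 2.00420159932… g; 51.647 has 5 s.f., so the result keeps min(4, 5) = 4 s.f.
Rounded to 4 significant figures: 2.004 g.

2.004 g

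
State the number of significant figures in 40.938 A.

5

40.938: zeros between nonzero digits are significant.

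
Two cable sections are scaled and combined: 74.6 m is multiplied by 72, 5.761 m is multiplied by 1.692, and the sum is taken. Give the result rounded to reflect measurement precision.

74.6 × 72 = 5371.2 → 5.4 × 10^3 m (2 s.f., last digit at the 10^2 place).
5.761 × 1.692 = 9.747612 → 9.748 m (4 s.f., last digit at the 10^-3 place).
Sum: 5380.947612 m; keep the coarser place, 10^2.
Result: 5.4 × 10^3 m.

5.4 × 10^3 m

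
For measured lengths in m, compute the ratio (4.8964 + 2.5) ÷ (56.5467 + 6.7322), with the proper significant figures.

0.12

4.8964 + 2.5 = 7.3964, limited to 1 d.p. → 2 s.f.; 56.5467 + 6.7322 = 63.2789, limited to 4 d.p. → 6 s.f.
Carrying full precision, 7.3964 ÷ 63.2789 = 0.116885723361…; keep min(2, 6) = 2 s.f.
Rounded to 2 significant figures: 0.12.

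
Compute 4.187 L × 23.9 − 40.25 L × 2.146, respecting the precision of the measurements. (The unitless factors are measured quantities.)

4.187 × 23.9 = 100.0693 → 1.00 × 10^2 L (3 s.f., last digit at the 10^0 place).
40.25 × 2.146 = 86.3765 → 86.38 L (4 s.f., last digit at the 10^-2 place).
Difference: 13.6928 L; keep the coarser place, 10^0.
Result: 14 L.

14 L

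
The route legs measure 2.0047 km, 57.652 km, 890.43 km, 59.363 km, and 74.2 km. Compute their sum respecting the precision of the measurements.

2.0047 km + 57.652 km + 890.43 km + 59.363 km + 74.2 km = 1083.6497 km.
Addition/subtraction keeps the fewest decimal places: 2.0047 → 4 decimal places, 57.652 → 3 decimal places, 890.43 → 2 decimal places, 59.363 → 3 decimal places, 74.2 → 1 decimal place; limit is 1.
Rounded to 1 decimal place: 1083.6 km.

1083.6 km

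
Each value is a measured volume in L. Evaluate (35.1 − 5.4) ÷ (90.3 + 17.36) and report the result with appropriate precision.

0.276

35.1 − 5.4 = 29.7, limited to 1 d.p. → 3 s.f.; 90.3 + 17.36 = 107.66, limited to 1 d.p. → 4 s.f.
Carrying full precision, 29.7 ÷ 107.66 = 0.275868474828…; keep min(3, 4) = 3 s.f.
Rounded to 3 significant figures: 0.276.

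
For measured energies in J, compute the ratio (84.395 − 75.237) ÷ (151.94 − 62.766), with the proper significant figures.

0.1027

84.395 − 75.237 = 9.158, limited to 3 d.p. → 4 s.f.; 151.94 − 62.766 = 89.174, limited to 2 d.p. → 4 s.f.
Carrying full precision, 9.158 ÷ 89.174 = 0.102698095858…; keep min(4, 4) = 4 s.f.
Rounded to 4 significant figures: 0.1027.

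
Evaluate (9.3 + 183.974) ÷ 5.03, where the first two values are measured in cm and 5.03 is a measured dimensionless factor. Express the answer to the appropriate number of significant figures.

9.3 cm + 183.974 cm = 193.274 cm; the sum is limited to 1 decimal place (4 s.f.).
Carrying full precision, 193.274 ÷ 5.03 = 38.4242544732… cm; 5.03 has 3 s.f., so the result keeps min(4, 3) = 3 s.f.
Rounded to 3 significant figures: 38.4 cm.

38.4 cm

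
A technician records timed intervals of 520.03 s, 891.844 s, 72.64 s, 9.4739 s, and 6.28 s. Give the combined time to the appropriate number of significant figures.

1500.27 s

520.03 s + 891.844 s + 72.64 s + 9.4739 s + 6.28 s = 1500.2679 s.
Addition/subtraction keeps the fewest decimal places: 520.03 → 2 decimal places, 891.844 → 3 decimal places, 72.64 → 2 decimal places, 9.4739 → 4 decimal places, 6.28 → 2 decimal places; limit is 2.
Rounded to 2 decimal places: 1500.27 s.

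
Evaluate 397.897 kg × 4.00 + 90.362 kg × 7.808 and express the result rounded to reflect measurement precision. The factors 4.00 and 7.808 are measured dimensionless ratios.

397.897 × 4.00 = 1591.588 → 1.59 × 10^3 kg (3 s.f., last digit at the 10^1 place).
90.362 × 7.808 = 705.546496 → 705.5 kg (4 s.f., last digit at the 10^-1 place).
Sum: 2297.134496 kg; keep the coarser place, 10^1.
Result: 2.30 × 10^3 kg.

2.30 × 10^3 kg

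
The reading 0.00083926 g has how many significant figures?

0.00083926: leading zeros are not significant.

5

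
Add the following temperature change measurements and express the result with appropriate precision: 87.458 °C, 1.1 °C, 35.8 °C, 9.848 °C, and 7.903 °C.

142.1 °C

87.458 °C + 1.1 °C + 35.8 °C + 9.848 °C + 7.903 °C = 142.109 °C.
Addition/subtraction keeps the fewest decimal places: 87.458 → 3 decimal places, 1.1 → 1 decimal place, 35.8 → 1 decimal place, 9.848 → 3 decimal places, 7.903 → 3 decimal places; limit is 1.
Rounded to 1 decimal place: 142.1 °C.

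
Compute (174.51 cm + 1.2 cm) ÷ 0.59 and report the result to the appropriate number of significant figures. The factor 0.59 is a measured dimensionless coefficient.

3.0 × 10^2 cm

174.51 cm + 1.2 cm = 175.71 cm; the sum is limited to 1 decimal place (4 s.f.).
Carrying full precision, 175.71 ÷ 0.59 = 297.813559322… cm; 0.59 has 2 s.f., so the result keeps min(4, 2) = 2 s.f.
Rounded to 2 significant figures: 3.0 × 10^2 cm.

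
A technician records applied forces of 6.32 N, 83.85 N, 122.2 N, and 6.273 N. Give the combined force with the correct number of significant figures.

6.32 N + 83.85 N + 122.2 N + 6.273 N = 218.643 N.
Addition/subtraction keeps the fewest decimal places: 6.32 → 2 decimal places, 83.85 → 2 decimal places, 122.2 → 1 decimal place, 6.273 → 3 decimal places; limit is 1.
Rounded to 1 decimal place: 218.6 N.

218.6 N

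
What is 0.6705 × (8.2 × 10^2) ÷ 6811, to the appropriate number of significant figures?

0.081

0.6705 × (8.2 × 10^2) ÷ 6811 = 0.0807238291…
Multiplication/division keeps the fewest significant figures: 0.6705 → 4 s.f., 8.2 × 10^2 → 2 s.f., 6811 → 4 s.f.; limit is 2.
Rounded to 2 significant figures: 0.081.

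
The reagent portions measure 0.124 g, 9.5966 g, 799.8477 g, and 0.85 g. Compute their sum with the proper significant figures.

0.124 g + 9.5966 g + 799.8477 g + 0.85 g = 810.4183 g.
Addition/subtraction keeps the fewest decimal places: 0.124 → 3 decimal places, 9.5966 → 4 decimal places, 799.8477 → 4 decimal places, 0.85 → 2 decimal places; limit is 2.
Rounded to 2 decimal places: 810.42 g.

810.42 g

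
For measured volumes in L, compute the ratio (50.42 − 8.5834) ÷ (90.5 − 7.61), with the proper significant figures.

50.42 − 8.5834 = 41.8366, limited to 2 d.p. → 4 s.f.; 90.5 − 7.61 = 82.89, limited to 1 d.p. → 3 s.f.
Carrying full precision, 41.8366 ÷ 82.89 = 0.504724333454…; keep min(4, 3) = 3 s.f.
Rounded to 3 significant figures: 0.505.

0.505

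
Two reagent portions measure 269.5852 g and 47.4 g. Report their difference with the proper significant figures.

222.2 g

269.5852 g − 47.4 g = 222.1852 g.
Addition/subtraction keeps the fewest decimal places: 269.5852 → 4 decimal places, 47.4 → 1 decimal place; limit is 1.
Rounded to 1 decimal place: 222.2 g.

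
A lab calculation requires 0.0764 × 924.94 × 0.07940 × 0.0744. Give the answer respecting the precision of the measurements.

4.17 × 10^-1

0.0764 × 924.94 × 0.07940 × 0.0744 = 0.417446051862…
Multiplication/division keeps the fewest significant figures: 0.0764 → 3 s.f., 924.94 → 5 s.f., 0.07940 → 4 s.f., 0.0744 → 3 s.f.; limit is 3.
Rounded to 3 significant figures: 4.17 × 10^-1.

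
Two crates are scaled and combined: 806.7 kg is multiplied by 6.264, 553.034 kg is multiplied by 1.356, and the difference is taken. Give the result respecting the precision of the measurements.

4303 kg

806.7 × 6.264 = 5053.1688 → 5053 kg (4 s.f., last digit at the 10^0 place).
553.034 × 1.356 = 749.914104 → 749.9 kg (4 s.f., last digit at the 10^-1 place).
Difference: 4303.254696 kg; keep the coarser place, 10^0.
Result: 4303 kg.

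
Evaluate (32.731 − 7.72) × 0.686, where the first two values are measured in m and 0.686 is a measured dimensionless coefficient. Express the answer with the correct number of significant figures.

17.2 m

32.731 m − 7.72 m = 25.011 m; the difference is limited to 2 decimal places (4 s.f.).
Carrying full precision, 25.011 × 0.686 = 17.157546 m; 0.686 has 3 s.f., so the result keeps min(4, 3) = 3 s.f.
Rounded to 3 significant figures: 17.2 m.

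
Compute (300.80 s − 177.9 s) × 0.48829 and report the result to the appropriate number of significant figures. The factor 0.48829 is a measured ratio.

60.01 s

300.80 s − 177.9 s = 122.90 s; the difference is limited to 1 decimal place (4 s.f.).
Carrying full precision, 122.90 × 0.48829 = 60.010841 s; 0.48829 has 5 s.f., so the result keeps min(4, 5) = 4 s.f.
Rounded to 4 significant figures: 60.01 s.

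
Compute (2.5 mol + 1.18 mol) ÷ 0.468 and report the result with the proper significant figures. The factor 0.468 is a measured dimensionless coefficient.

7.9 mol

2.5 mol + 1.18 mol = 3.68 mol; the sum is limited to 1 decimal place (2 s.f.).
Carrying full precision, 3.68 ÷ 0.468 = 7.86324786325… mol; 0.468 has 3 s.f., so the result keeps min(2, 3) = 2 s.f.
Rounded to 2 significant figures: 7.9 mol.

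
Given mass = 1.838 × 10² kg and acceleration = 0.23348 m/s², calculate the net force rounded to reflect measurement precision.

42.91 N

net force = 1.838 × 10² kg × 0.23348 m/s² = 42.913624 N.
1.838 × 10² has 4 significant figures; 0.23348 has 5.
Division/multiplication keeps the fewest: 4 significant figures.
Rounded: 42.91 N.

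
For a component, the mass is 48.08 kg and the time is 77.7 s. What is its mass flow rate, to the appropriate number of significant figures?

0.619 kg/s

mass flow rate = 48.08 kg ÷ 77.7 s = 0.61879021879… kg/s.
48.08 has 4 significant figures; 77.7 has 3.
Division/multiplication keeps the fewest: 3 significant figures.
Rounded: 0.619 kg/s.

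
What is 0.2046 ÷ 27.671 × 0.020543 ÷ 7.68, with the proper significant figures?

0.2046 ÷ 27.671 × 0.020543 ÷ 7.68 = 0.0000197780477531…
Multiplication/division keeps the fewest significant figures: 0.2046 → 4 s.f., 27.671 → 5 s.f., 0.020543 → 5 s.f., 7.68 → 3 s.f.; limit is 3.
Rounded to 3 significant figures: 1.98 × 10⁻⁵.

1.98 × 10⁻⁵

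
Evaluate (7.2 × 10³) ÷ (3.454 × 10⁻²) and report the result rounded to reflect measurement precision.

(7.2 × 10³) ÷ (3.454 × 10⁻²) = 208453.966416…
Multiplication/division keeps the fewest significant figures: 7.2 × 10³ → 2 s.f., 3.454 × 10⁻² → 4 s.f.; limit is 2.
Rounded to 2 significant figures: 2.1 × 10⁵.

2.1 × 10⁵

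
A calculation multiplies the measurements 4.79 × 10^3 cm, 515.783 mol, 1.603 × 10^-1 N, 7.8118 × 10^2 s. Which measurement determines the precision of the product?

4.79 × 10^3 cm → 3 s.f.; 515.783 mol → 6 s.f.; 1.603 × 10^-1 N → 4 s.f.; 7.8118 × 10^2 s → 5 s.f.
The fewest is 3 significant figures, from 4.79 × 10^3 cm.

4.79 × 10^3 cm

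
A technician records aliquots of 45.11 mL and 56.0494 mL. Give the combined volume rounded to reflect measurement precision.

101.16 mL

45.11 mL + 56.0494 mL = 101.1594 mL.
Addition/subtraction keeps the fewest decimal places: 45.11 → 2 decimal places, 56.0494 → 4 decimal places; limit is 2.
Rounded to 2 decimal places: 101.16 mL.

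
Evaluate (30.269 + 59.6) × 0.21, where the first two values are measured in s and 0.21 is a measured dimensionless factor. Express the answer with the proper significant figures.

19 s

30.269 s + 59.6 s = 89.869 s; the sum is limited to 1 decimal place (3 s.f.).
Carrying full precision, 89.869 × 0.21 = 18.87249 s; 0.21 has 2 s.f., so the result keeps min(3, 2) = 2 s.f.
Rounded to 2 significant figures: 19 s.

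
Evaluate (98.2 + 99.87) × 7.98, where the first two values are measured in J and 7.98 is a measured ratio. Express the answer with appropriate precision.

1.58 × 10^3 J

98.2 J + 99.87 J = 198.07 J; the sum is limited to 1 decimal place (4 s.f.).
Carrying full precision, 198.07 × 7.98 = 1580.5986 J; 7.98 has 3 s.f., so the result keeps min(4, 3) = 3 s.f.
Rounded to 3 significant figures: 1.58 × 10^3 J.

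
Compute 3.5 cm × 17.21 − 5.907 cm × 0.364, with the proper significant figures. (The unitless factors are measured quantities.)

3.5 × 17.21 = 60.235 → 6.0 × 10¹ cm (2 s.f., last digit at the 10^0 place).
5.907 × 0.364 = 2.150148 → 2.15 cm (3 s.f., last digit at the 10^-2 place).
Difference: 58.084852 cm; keep the coarser place, 10^0.
Result: 58 cm.

58 cm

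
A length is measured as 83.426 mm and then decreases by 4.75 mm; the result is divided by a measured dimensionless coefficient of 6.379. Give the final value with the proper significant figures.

83.426 mm − 4.75 mm = 78.676 mm; the difference is limited to 2 decimal places (4 s.f.).
Carrying full precision, 78.676 ÷ 6.379 = 12.3335946073… mm; 6.379 has 4 s.f., so the result keeps min(4, 4) = 4 s.f.
Rounded to 4 significant figures: 12.33 mm.

12.33 mm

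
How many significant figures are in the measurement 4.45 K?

3

4.45: every digit is nonzero and significant.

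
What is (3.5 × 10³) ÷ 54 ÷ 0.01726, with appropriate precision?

3.8 × 10³

(3.5 × 10³) ÷ 54 ÷ 0.01726 = 3755.20363933…
Multiplication/division keeps the fewest significant figures: 3.5 × 10³ → 2 s.f., 54 → 2 s.f., 0.01726 → 4 s.f.; limit is 2.
Rounded to 2 significant figures: 3.8 × 10³.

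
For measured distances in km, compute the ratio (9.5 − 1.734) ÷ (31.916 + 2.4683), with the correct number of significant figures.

2.3 × 10^-1

9.5 − 1.734 = 7.766, limited to 1 d.p. → 2 s.f.; 31.916 + 2.4683 = 34.3843, limited to 3 d.p. → 5 s.f.
Carrying full precision, 7.766 ÷ 34.3843 = 0.225858894903…; keep min(2, 5) = 2 s.f.
Rounded to 2 significant figures: 2.3 × 10^-1.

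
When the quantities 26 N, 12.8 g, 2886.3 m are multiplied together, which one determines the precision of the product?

26 N → 2 s.f.; 12.8 g → 3 s.f.; 2886.3 m → 5 s.f.
The fewest is 2 significant figures, from 26 N.

26 N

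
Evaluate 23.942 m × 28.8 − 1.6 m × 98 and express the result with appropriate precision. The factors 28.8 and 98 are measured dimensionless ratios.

23.942 × 28.8 = 689.5296 → 690. m (3 s.f., last digit at the 10^0 place).
1.6 × 98 = 156.8 → 1.6 × 10^2 m (2 s.f., last digit at the 10^1 place).
Difference: 532.7296 m; keep the coarser place, 10^1.
Result: 5.3 × 10^2 m.

5.3 × 10^2 m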